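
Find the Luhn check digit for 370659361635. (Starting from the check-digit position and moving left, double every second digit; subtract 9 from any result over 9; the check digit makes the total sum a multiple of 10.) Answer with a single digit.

1

Partial digits right→left: 5 3 6 1 6 3 9 5 6 0 7 3
Double every second digit counting from the check-digit position (so the 1st, 3rd, 5th, ... of the partial from the right).
  doubled (with −9 where >9): 1 3 3 9 3 5 → sum 24
  kept as-is: 3 1 3 5 0 3 → sum 15
Total = 24 + 15 = 39.
Check digit = (10 − (39 mod 10)) mod 10 = 1.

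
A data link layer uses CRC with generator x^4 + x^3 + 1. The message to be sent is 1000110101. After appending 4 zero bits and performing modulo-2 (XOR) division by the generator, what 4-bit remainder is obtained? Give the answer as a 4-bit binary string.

1011

Append 4 zeros: 10001101010000. Divide by 11001 (XOR where the leading bit is 1):
  pos 0: 10001 XOR 11001 = 01000
  pos 1: 10001 XOR 11001 = 01000
  pos 2: 10000 XOR 11001 = 01001
  pos 3: 10011 XOR 11001 = 01010
  pos 4: 10100 XOR 11001 = 01101
  pos 5: 11011 XOR 11001 = 00010
  pos 8: 10000 XOR 11001 = 01001
  pos 9: 10010 XOR 11001 = 01011
Remainder (last 4 bits) = 1011. This is the CRC / FCS.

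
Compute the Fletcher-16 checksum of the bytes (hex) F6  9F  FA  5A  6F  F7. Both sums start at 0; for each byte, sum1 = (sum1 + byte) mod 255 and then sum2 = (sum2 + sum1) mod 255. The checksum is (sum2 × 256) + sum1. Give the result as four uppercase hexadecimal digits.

Running sums (mod 255):
  after byte 0 (F6): sum1=246, sum2=246
  after byte 1 (9F): sum1=150, sum2=141
  after byte 2 (FA): sum1=145, sum2=31
  after byte 3 (5A): sum1=235, sum2=11
  after byte 4 (6F): sum1=91, sum2=102
  after byte 5 (F7): sum1=83, sum2=185
Checksum = sum2·256 + sum1 = 185·256 + 83 = 47443 = 0xB953.

B953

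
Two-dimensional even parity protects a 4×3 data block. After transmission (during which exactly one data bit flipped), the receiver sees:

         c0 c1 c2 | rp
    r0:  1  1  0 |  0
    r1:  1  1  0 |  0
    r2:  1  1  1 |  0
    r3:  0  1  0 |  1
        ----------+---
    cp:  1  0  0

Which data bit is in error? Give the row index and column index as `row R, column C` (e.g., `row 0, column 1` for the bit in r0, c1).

row 2, column 2

Recompute each row's even parity and compare to rp:
  r0: data parity 0, sent rp 0 → ok
  r1: data parity 0, sent rp 0 → ok
  r2: data parity 1, sent rp 0 → mismatch
  r3: data parity 1, sent rp 1 → ok
Recompute each column's even parity and compare to cp:
  c0: data parity 1, sent cp 1 → ok
  c1: data parity 0, sent cp 0 → ok
  c2: data parity 1, sent cp 0 → mismatch
Exactly one row (r2) and one column (c2) fail → the flipped bit is at their intersection.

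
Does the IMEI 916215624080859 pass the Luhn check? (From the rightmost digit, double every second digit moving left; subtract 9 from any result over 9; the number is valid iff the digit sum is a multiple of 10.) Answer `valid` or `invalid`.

invalid

From the right, keep odd positions and double even positions (subtract 9 from any doubled value over 9):
  doubled (positions 2,4,...): 1 0 0 4 1 4 2 → sum 12
  kept (positions 1,3,...): 9 8 8 4 6 1 6 9 → sum 51
Total = 63.
63 mod 10 = 3, so the number is invalid.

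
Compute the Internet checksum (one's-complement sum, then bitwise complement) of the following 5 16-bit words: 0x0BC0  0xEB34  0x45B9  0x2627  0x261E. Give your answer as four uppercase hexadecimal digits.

770C

One's-complement addition (fold any carry out of bit 15 back into bit 0):
  0x0BC0 + 0xEB34 = 0x0F6F4
  0xF6F4 + 0x45B9 = 0x13CAD → wrap carry → 0x3CAE
  0x3CAE + 0x2627 = 0x062D5
  0x62D5 + 0x261E = 0x088F3
One's-complement sum = 0x88F3.
Checksum = ~0x88F3 & 0xFFFF = 0x770C.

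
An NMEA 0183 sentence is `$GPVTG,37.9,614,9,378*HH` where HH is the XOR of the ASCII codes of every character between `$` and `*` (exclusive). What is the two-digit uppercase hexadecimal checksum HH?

XOR the ASCII codes of the payload characters:
  'G' = 0x47 → acc = 0x47
  'P' = 0x50 → acc = 0x17
  'V' = 0x56 → acc = 0x41
  'T' = 0x54 → acc = 0x15
  'G' = 0x47 → acc = 0x52
  ',' = 0x2C → acc = 0x7E
  '3' = 0x33 → acc = 0x4D
  '7' = 0x37 → acc = 0x7A
  '.' = 0x2E → acc = 0x54
  '9' = 0x39 → acc = 0x6D
  ',' = 0x2C → acc = 0x41
  '6' = 0x36 → acc = 0x77
  '1' = 0x31 → acc = 0x46
  '4' = 0x34 → acc = 0x72
  ',' = 0x2C → acc = 0x5E
  '9' = 0x39 → acc = 0x67
  ',' = 0x2C → acc = 0x4B
  '3' = 0x33 → acc = 0x78
  '7' = 0x37 → acc = 0x4F
  '8' = 0x38 → acc = 0x77
Checksum = 0x77.

77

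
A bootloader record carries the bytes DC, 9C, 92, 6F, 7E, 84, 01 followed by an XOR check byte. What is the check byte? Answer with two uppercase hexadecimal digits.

46

XOR the bytes together:
  start with 0xDC
  0xDC ⊕ 0x9C = 0x40
  0x40 ⊕ 0x92 = 0xD2
  0xD2 ⊕ 0x6F = 0xBD
  0xBD ⊕ 0x7E = 0xC3
  0xC3 ⊕ 0x84 = 0x47
  0x47 ⊕ 0x01 = 0x46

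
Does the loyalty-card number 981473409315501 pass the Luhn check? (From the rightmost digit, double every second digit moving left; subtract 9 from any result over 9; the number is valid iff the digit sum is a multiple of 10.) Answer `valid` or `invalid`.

From the right, keep odd positions and double even positions (subtract 9 from any doubled value over 9):
  doubled (positions 2,4,...): 0 1 6 0 6 8 7 → sum 28
  kept (positions 1,3,...): 1 5 1 9 4 7 1 9 → sum 37
Total = 65.
65 mod 10 = 5, so the number is invalid.

invalid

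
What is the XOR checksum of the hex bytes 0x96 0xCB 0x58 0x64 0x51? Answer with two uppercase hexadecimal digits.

30

XOR the bytes together:
  start with 0x96
  0x96 ⊕ 0xCB = 0x5D
  0x5D ⊕ 0x58 = 0x05
  0x05 ⊕ 0x64 = 0x61
  0x61 ⊕ 0x51 = 0x30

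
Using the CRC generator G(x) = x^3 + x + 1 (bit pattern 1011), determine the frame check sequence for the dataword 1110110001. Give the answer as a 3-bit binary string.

Append 3 zeros: 1110110001000. Divide by 1011 (XOR where the leading bit is 1):
  pos 0: 1110 XOR 1011 = 0101
  pos 1: 1011 XOR 1011 = 0000
  pos 5: 1000 XOR 1011 = 0011
  pos 7: 1110 XOR 1011 = 0101
  pos 8: 1010 XOR 1011 = 0001
Remainder (last 3 bits) = 010. This is the CRC / FCS.

010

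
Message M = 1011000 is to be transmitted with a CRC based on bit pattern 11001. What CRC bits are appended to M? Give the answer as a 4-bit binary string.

Append 4 zeros: 10110000000. Divide by 11001 (XOR where the leading bit is 1):
  pos 0: 10110 XOR 11001 = 01111
  pos 1: 11110 XOR 11001 = 00111
  pos 3: 11100 XOR 11001 = 00101
  pos 5: 10100 XOR 11001 = 01101
  pos 6: 11010 XOR 11001 = 00011
Remainder (last 4 bits) = 0011. This is the CRC / FCS.

0011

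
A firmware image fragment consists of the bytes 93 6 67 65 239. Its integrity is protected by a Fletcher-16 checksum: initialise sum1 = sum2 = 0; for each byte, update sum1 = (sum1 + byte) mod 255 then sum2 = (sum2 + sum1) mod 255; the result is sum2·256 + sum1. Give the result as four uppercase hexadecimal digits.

27D7

Running sums (mod 255):
  after byte 0 (93): sum1=93, sum2=93
  after byte 1 (6): sum1=99, sum2=192
  after byte 2 (67): sum1=166, sum2=103
  after byte 3 (65): sum1=231, sum2=79
  after byte 4 (239): sum1=215, sum2=39
Checksum = sum2·256 + sum1 = 39·256 + 215 = 10199 = 0x27D7.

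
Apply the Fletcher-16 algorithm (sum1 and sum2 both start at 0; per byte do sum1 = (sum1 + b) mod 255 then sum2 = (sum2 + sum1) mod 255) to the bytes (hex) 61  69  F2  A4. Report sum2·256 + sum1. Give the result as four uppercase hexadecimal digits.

Running sums (mod 255):
  after byte 0 (61): sum1=97, sum2=97
  after byte 1 (69): sum1=202, sum2=44
  after byte 2 (F2): sum1=189, sum2=233
  after byte 3 (A4): sum1=98, sum2=76
Checksum = sum2·256 + sum1 = 76·256 + 98 = 19554 = 0x4C62.

4C62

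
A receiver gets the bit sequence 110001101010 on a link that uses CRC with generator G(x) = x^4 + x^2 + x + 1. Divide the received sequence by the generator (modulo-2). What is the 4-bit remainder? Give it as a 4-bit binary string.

0000

Modulo-2 division of 110001101010 by 10111:
  pos 0: 11000 XOR 10111 = 01111
  pos 1: 11111 XOR 10111 = 01000
  pos 2: 10001 XOR 10111 = 00110
  pos 4: 11001 XOR 10111 = 01110
  pos 5: 11100 XOR 10111 = 01011
  pos 6: 10111 XOR 10111 = 00000
Remainder = 0000 (zero — the frame passes the CRC check).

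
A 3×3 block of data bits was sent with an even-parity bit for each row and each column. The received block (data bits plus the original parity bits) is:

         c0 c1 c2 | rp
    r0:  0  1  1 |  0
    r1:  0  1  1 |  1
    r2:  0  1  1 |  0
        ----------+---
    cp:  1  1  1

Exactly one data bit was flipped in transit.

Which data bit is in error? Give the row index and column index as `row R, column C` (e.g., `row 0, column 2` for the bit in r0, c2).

Recompute each row's even parity and compare to rp:
  r0: data parity 0, sent rp 0 → ok
  r1: data parity 0, sent rp 1 → mismatch
  r2: data parity 0, sent rp 0 → ok
Recompute each column's even parity and compare to cp:
  c0: data parity 0, sent cp 1 → mismatch
  c1: data parity 1, sent cp 1 → ok
  c2: data parity 1, sent cp 1 → ok
Exactly one row (r1) and one column (c0) fail → the flipped bit is at their intersection.

row 1, column 0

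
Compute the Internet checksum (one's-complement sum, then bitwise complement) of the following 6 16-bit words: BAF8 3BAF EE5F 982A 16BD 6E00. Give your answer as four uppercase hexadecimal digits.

FE0F

One's-complement addition (fold any carry out of bit 15 back into bit 0):
  0xBAF8 + 0x3BAF = 0x0F6A7
  0xF6A7 + 0xEE5F = 0x1E506 → wrap carry → 0xE507
  0xE507 + 0x982A = 0x17D31 → wrap carry → 0x7D32
  0x7D32 + 0x16BD = 0x093EF
  0x93EF + 0x6E00 = 0x101EF → wrap carry → 0x01F0
One's-complement sum = 0x01F0.
Checksum = ~0x01F0 & 0xFFFF = 0xFE0F.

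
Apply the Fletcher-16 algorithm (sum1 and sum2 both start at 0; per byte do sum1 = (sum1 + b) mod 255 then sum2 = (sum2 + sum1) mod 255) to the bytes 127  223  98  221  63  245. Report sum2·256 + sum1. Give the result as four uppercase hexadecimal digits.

F3D4

Running sums (mod 255):
  after byte 0 (127): sum1=127, sum2=127
  after byte 1 (223): sum1=95, sum2=222
  after byte 2 (98): sum1=193, sum2=160
  after byte 3 (221): sum1=159, sum2=64
  after byte 4 (63): sum1=222, sum2=31
  after byte 5 (245): sum1=212, sum2=243
Checksum = sum2·256 + sum1 = 243·256 + 212 = 62420 = 0xF3D4.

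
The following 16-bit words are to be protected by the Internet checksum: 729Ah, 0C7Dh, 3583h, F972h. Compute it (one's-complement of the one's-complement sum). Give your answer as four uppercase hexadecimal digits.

One's-complement addition (fold any carry out of bit 15 back into bit 0):
  0x729A + 0x0C7D = 0x07F17
  0x7F17 + 0x3583 = 0x0B49A
  0xB49A + 0xF972 = 0x1AE0C → wrap carry → 0xAE0D
One's-complement sum = 0xAE0D.
Checksum = ~0xAE0D & 0xFFFF = 0x51F2.

51F2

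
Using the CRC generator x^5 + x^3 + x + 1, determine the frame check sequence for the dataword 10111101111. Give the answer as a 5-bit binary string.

Append 5 zeros: 1011110111100000. Divide by 101011 (XOR where the leading bit is 1):
  pos 0: 101111 XOR 101011 = 000100
  pos 3: 100011 XOR 101011 = 001000
  pos 5: 100011 XOR 101011 = 001000
  pos 7: 100000 XOR 101011 = 001011
  pos 9: 101100 XOR 101011 = 000111
Remainder (last 5 bits) = 01110. This is the CRC / FCS.

01110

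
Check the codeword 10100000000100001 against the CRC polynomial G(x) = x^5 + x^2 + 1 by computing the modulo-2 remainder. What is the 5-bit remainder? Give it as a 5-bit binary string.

00010

Modulo-2 division of 10100000000100001 by 100101:
  pos 0: 101000 XOR 100101 = 001101
  pos 2: 110100 XOR 100101 = 010001
  pos 3: 100010 XOR 100101 = 000111
  pos 6: 111001 XOR 100101 = 011100
  pos 7: 111000 XOR 100101 = 011101
  pos 8: 111010 XOR 100101 = 011111
  pos 9: 111110 XOR 100101 = 011011
  pos 10: 110110 XOR 100101 = 010011
  pos 11: 100111 XOR 100101 = 000010
Remainder = 00010 (nonzero — an error is detected).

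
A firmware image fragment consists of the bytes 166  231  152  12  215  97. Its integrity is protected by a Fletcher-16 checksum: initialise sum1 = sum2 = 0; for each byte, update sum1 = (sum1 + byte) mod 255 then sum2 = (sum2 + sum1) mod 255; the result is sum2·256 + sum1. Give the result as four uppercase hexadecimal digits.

Running sums (mod 255):
  after byte 0 (166): sum1=166, sum2=166
  after byte 1 (231): sum1=142, sum2=53
  after byte 2 (152): sum1=39, sum2=92
  after byte 3 (12): sum1=51, sum2=143
  after byte 4 (215): sum1=11, sum2=154
  after byte 5 (97): sum1=108, sum2=7
Checksum = sum2·256 + sum1 = 7·256 + 108 = 1900 = 0x076C.

076C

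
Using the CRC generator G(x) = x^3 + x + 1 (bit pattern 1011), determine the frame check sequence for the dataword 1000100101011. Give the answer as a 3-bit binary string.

Append 3 zeros: 1000100101011000. Divide by 1011 (XOR where the leading bit is 1):
  pos 0: 1000 XOR 1011 = 0011
  pos 2: 1110 XOR 1011 = 0101
  pos 3: 1010 XOR 1011 = 0001
  pos 6: 1101 XOR 1011 = 0110
  pos 7: 1100 XOR 1011 = 0111
  pos 8: 1111 XOR 1011 = 0100
  pos 9: 1001 XOR 1011 = 0010
  pos 11: 1000 XOR 1011 = 0011
Remainder (last 3 bits) = 110. This is the CRC / FCS.

110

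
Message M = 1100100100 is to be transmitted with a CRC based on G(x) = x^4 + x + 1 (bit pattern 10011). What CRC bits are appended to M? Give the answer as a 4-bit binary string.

0100

Append 4 zeros: 11001001000000. Divide by 10011 (XOR where the leading bit is 1):
  pos 0: 11001 XOR 10011 = 01010
  pos 1: 10100 XOR 10011 = 00111
  pos 3: 11101 XOR 10011 = 01110
  pos 4: 11100 XOR 10011 = 01111
  pos 5: 11110 XOR 10011 = 01101
  pos 6: 11010 XOR 10011 = 01001
  pos 7: 10010 XOR 10011 = 00001
Remainder (last 4 bits) = 0100. This is the CRC / FCS.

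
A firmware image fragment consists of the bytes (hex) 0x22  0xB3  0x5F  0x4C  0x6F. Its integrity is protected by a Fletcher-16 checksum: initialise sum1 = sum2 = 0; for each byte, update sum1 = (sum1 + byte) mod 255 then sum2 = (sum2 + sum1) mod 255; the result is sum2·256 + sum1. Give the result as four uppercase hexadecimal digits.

9FF0

Running sums (mod 255):
  after byte 0 (0x22): sum1=34, sum2=34
  after byte 1 (0xB3): sum1=213, sum2=247
  after byte 2 (0x5F): sum1=53, sum2=45
  after byte 3 (0x4C): sum1=129, sum2=174
  after byte 4 (0x6F): sum1=240, sum2=159
Checksum = sum2·256 + sum1 = 159·256 + 240 = 40944 = 0x9FF0.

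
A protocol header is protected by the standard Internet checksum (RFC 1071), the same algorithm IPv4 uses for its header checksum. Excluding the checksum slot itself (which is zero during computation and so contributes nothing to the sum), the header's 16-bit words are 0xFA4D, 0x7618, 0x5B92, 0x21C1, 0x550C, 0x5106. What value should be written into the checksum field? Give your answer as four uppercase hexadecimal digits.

One's-complement addition (fold any carry out of bit 15 back into bit 0):
  0xFA4D + 0x7618 = 0x17065 → wrap carry → 0x7066
  0x7066 + 0x5B92 = 0x0CBF8
  0xCBF8 + 0x21C1 = 0x0EDB9
  0xEDB9 + 0x550C = 0x142C5 → wrap carry → 0x42C6
  0x42C6 + 0x5106 = 0x093CC
One's-complement sum = 0x93CC.
Checksum = ~0x93CC & 0xFFFF = 0x6C33.

6C33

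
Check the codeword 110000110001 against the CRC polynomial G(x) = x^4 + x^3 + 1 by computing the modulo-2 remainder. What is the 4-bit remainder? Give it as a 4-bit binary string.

Modulo-2 division of 110000110001 by 11001:
  pos 0: 11000 XOR 11001 = 00001
  pos 4: 10110 XOR 11001 = 01111
  pos 5: 11110 XOR 11001 = 00111
  pos 7: 11101 XOR 11001 = 00100
Remainder = 0100 (nonzero — an error is detected).

0100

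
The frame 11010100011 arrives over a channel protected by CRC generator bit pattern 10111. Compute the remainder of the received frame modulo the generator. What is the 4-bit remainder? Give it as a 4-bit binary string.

Modulo-2 division of 11010100011 by 10111:
  pos 0: 11010 XOR 10111 = 01101
  pos 1: 11011 XOR 10111 = 01100
  pos 2: 11000 XOR 10111 = 01111
  pos 3: 11110 XOR 10111 = 01001
  pos 4: 10010 XOR 10111 = 00101
  pos 6: 10111 XOR 10111 = 00000
Remainder = 0000 (zero — the frame passes the CRC check).

0000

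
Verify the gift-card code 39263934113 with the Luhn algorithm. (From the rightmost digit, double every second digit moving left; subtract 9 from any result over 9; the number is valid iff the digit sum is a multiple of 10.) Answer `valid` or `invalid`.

From the right, keep odd positions and double even positions (subtract 9 from any doubled value over 9):
  doubled (positions 2,4,...): 2 8 9 3 9 → sum 31
  kept (positions 1,3,...): 3 1 3 3 2 3 → sum 15
Total = 46.
46 mod 10 = 6, so the number is invalid.

invalid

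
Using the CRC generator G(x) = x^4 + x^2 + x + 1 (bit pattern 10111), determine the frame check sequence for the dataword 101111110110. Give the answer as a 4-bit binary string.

1011

Append 4 zeros: 1011111101100000. Divide by 10111 (XOR where the leading bit is 1):
  pos 0: 10111 XOR 10111 = 00000
  pos 5: 11101 XOR 10111 = 01010
  pos 6: 10101 XOR 10111 = 00010
  pos 9: 10000 XOR 10111 = 00111
  pos 11: 11100 XOR 10111 = 01011
Remainder (last 4 bits) = 1011. This is the CRC / FCS.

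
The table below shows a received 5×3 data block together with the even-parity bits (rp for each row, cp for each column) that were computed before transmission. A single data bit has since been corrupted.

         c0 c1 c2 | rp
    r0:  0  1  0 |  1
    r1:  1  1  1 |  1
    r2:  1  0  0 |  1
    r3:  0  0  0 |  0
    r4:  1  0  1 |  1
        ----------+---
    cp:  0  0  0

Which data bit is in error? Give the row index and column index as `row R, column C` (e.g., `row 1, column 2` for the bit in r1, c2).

Recompute each row's even parity and compare to rp:
  r0: data parity 1, sent rp 1 → ok
  r1: data parity 1, sent rp 1 → ok
  r2: data parity 1, sent rp 1 → ok
  r3: data parity 0, sent rp 0 → ok
  r4: data parity 0, sent rp 1 → mismatch
Recompute each column's even parity and compare to cp:
  c0: data parity 1, sent cp 0 → mismatch
  c1: data parity 0, sent cp 0 → ok
  c2: data parity 0, sent cp 0 → ok
Exactly one row (r4) and one column (c0) fail → the flipped bit is at their intersection.

row 4, column 0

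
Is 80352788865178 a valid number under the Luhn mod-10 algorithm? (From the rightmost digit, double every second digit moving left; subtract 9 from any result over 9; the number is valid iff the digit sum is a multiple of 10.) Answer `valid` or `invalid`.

From the right, keep odd positions and double even positions (subtract 9 from any doubled value over 9):
  doubled (positions 2,4,...): 5 1 7 7 4 6 7 → sum 37
  kept (positions 1,3,...): 8 1 6 8 7 5 0 → sum 35
Total = 72.
72 mod 10 = 2, so the number is invalid.

invalid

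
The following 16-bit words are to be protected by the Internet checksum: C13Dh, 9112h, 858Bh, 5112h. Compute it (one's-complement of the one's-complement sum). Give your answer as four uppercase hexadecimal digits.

D711

One's-complement addition (fold any carry out of bit 15 back into bit 0):
  0xC13D + 0x9112 = 0x1524F → wrap carry → 0x5250
  0x5250 + 0x858B = 0x0D7DB
  0xD7DB + 0x5112 = 0x128ED → wrap carry → 0x28EE
One's-complement sum = 0x28EE.
Checksum = ~0x28EE & 0xFFFF = 0xD711.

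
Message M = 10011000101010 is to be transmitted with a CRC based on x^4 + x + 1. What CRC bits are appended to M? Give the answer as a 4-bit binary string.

0111

Append 4 zeros: 100110001010100000. Divide by 10011 (XOR where the leading bit is 1):
  pos 0: 10011 XOR 10011 = 00000
  pos 8: 10101 XOR 10011 = 00110
  pos 10: 11000 XOR 10011 = 01011
  pos 11: 10110 XOR 10011 = 00101
  pos 13: 10100 XOR 10011 = 00111
Remainder (last 4 bits) = 0111. This is the CRC / FCS.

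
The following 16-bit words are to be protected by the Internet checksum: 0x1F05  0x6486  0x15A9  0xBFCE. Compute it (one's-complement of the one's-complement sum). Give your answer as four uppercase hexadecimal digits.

One's-complement addition (fold any carry out of bit 15 back into bit 0):
  0x1F05 + 0x6486 = 0x0838B
  0x838B + 0x15A9 = 0x09934
  0x9934 + 0xBFCE = 0x15902 → wrap carry → 0x5903
One's-complement sum = 0x5903.
Checksum = ~0x5903 & 0xFFFF = 0xA6FC.

A6FC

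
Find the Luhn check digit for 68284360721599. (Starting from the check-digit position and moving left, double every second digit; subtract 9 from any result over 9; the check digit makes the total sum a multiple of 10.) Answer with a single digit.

1

Partial digits right→left: 9 9 5 1 2 7 0 6 3 4 8 2 8 6
Double every second digit counting from the check-digit position (so the 1st, 3rd, 5th, ... of the partial from the right).
  doubled (with −9 where >9): 9 1 4 0 6 7 7 → sum 34
  kept as-is: 9 1 7 6 4 2 6 → sum 35
Total = 34 + 35 = 69.
Check digit = (10 − (69 mod 10)) mod 10 = 1.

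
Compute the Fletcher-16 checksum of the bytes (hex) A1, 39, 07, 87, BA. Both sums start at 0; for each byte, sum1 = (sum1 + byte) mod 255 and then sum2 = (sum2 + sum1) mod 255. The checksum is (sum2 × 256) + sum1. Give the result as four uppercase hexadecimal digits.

EB24

Running sums (mod 255):
  after byte 0 (A1): sum1=161, sum2=161
  after byte 1 (39): sum1=218, sum2=124
  after byte 2 (07): sum1=225, sum2=94
  after byte 3 (87): sum1=105, sum2=199
  after byte 4 (BA): sum1=36, sum2=235
Checksum = sum2·256 + sum1 = 235·256 + 36 = 60196 = 0xEB24.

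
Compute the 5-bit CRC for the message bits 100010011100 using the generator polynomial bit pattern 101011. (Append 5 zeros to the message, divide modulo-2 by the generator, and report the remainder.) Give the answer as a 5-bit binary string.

01101

Append 5 zeros: 10001001110000000. Divide by 101011 (XOR where the leading bit is 1):
  pos 0: 100010 XOR 101011 = 001001
  pos 2: 100101 XOR 101011 = 001110
  pos 4: 111011 XOR 101011 = 010000
  pos 5: 100000 XOR 101011 = 001011
  pos 7: 101100 XOR 101011 = 000111
  pos 10: 111000 XOR 101011 = 010011
  pos 11: 100110 XOR 101011 = 001101
Remainder (last 5 bits) = 01101. This is the CRC / FCS.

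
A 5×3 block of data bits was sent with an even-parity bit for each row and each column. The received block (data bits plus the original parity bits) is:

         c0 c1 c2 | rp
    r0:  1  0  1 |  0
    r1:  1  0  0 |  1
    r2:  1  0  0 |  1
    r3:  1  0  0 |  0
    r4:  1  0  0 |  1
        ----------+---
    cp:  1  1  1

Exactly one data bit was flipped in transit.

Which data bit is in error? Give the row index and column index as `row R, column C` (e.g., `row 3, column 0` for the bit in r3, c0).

Recompute each row's even parity and compare to rp:
  r0: data parity 0, sent rp 0 → ok
  r1: data parity 1, sent rp 1 → ok
  r2: data parity 1, sent rp 1 → ok
  r3: data parity 1, sent rp 0 → mismatch
  r4: data parity 1, sent rp 1 → ok
Recompute each column's even parity and compare to cp:
  c0: data parity 1, sent cp 1 → ok
  c1: data parity 0, sent cp 1 → mismatch
  c2: data parity 1, sent cp 1 → ok
Exactly one row (r3) and one column (c1) fail → the flipped bit is at their intersection.

row 3, column 1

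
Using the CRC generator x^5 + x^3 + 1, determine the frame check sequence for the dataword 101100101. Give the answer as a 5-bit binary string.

Append 5 zeros: 10110010100000. Divide by 101001 (XOR where the leading bit is 1):
  pos 0: 101100 XOR 101001 = 000101
  pos 3: 101101 XOR 101001 = 000100
  pos 6: 100000 XOR 101001 = 001001
  pos 8: 100100 XOR 101001 = 001101
Remainder (last 5 bits) = 01101. This is the CRC / FCS.

01101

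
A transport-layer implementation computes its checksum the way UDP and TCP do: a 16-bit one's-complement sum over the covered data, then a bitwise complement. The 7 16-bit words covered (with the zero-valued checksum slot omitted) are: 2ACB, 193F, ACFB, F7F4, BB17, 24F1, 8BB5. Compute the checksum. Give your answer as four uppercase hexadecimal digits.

One's-complement addition (fold any carry out of bit 15 back into bit 0):
  0x2ACB + 0x193F = 0x0440A
  0x440A + 0xACFB = 0x0F105
  0xF105 + 0xF7F4 = 0x1E8F9 → wrap carry → 0xE8FA
  0xE8FA + 0xBB17 = 0x1A411 → wrap carry → 0xA412
  0xA412 + 0x24F1 = 0x0C903
  0xC903 + 0x8BB5 = 0x154B8 → wrap carry → 0x54B9
One's-complement sum = 0x54B9.
Checksum = ~0x54B9 & 0xFFFF = 0xAB46.

AB46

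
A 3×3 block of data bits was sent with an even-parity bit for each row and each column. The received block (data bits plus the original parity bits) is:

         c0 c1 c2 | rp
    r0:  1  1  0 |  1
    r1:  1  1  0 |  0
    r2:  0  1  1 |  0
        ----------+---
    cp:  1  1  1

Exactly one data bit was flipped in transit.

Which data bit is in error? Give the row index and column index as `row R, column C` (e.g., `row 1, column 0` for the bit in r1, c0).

row 0, column 0

Recompute each row's even parity and compare to rp:
  r0: data parity 0, sent rp 1 → mismatch
  r1: data parity 0, sent rp 0 → ok
  r2: data parity 0, sent rp 0 → ok
Recompute each column's even parity and compare to cp:
  c0: data parity 0, sent cp 1 → mismatch
  c1: data parity 1, sent cp 1 → ok
  c2: data parity 1, sent cp 1 → ok
Exactly one row (r0) and one column (c0) fail → the flipped bit is at their intersection.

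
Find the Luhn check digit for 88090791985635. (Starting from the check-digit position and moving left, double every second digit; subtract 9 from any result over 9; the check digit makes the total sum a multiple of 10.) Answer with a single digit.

Partial digits right→left: 5 3 6 5 8 9 1 9 7 0 9 0 8 8
Double every second digit counting from the check-digit position (so the 1st, 3rd, 5th, ... of the partial from the right).
  doubled (with −9 where >9): 1 3 7 2 5 9 7 → sum 34
  kept as-is: 3 5 9 9 0 0 8 → sum 34
Total = 34 + 34 = 68.
Check digit = (10 − (68 mod 10)) mod 10 = 2.

2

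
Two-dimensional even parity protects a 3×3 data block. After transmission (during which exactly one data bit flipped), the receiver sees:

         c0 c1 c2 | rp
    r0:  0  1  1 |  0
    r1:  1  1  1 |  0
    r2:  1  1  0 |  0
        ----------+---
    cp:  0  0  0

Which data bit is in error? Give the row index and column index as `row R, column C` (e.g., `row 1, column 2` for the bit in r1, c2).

row 1, column 1

Recompute each row's even parity and compare to rp:
  r0: data parity 0, sent rp 0 → ok
  r1: data parity 1, sent rp 0 → mismatch
  r2: data parity 0, sent rp 0 → ok
Recompute each column's even parity and compare to cp:
  c0: data parity 0, sent cp 0 → ok
  c1: data parity 1, sent cp 0 → mismatch
  c2: data parity 0, sent cp 0 → ok
Exactly one row (r1) and one column (c1) fail → the flipped bit is at their intersection.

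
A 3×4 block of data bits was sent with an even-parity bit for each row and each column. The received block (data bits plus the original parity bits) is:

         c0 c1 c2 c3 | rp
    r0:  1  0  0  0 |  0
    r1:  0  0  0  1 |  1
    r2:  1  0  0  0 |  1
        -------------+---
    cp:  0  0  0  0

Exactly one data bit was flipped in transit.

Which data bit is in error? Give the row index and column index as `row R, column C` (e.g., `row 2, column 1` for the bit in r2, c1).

row 0, column 3

Recompute each row's even parity and compare to rp:
  r0: data parity 1, sent rp 0 → mismatch
  r1: data parity 1, sent rp 1 → ok
  r2: data parity 1, sent rp 1 → ok
Recompute each column's even parity and compare to cp:
  c0: data parity 0, sent cp 0 → ok
  c1: data parity 0, sent cp 0 → ok
  c2: data parity 0, sent cp 0 → ok
  c3: data parity 1, sent cp 0 → mismatch
Exactly one row (r0) and one column (c3) fail → the flipped bit is at their intersection.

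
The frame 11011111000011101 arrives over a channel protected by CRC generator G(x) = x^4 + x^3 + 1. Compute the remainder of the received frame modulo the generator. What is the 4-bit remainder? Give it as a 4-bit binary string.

0000

Modulo-2 division of 11011111000011101 by 11001:
  pos 0: 11011 XOR 11001 = 00010
  pos 3: 10111 XOR 11001 = 01110
  pos 4: 11100 XOR 11001 = 00101
  pos 6: 10100 XOR 11001 = 01101
  pos 7: 11010 XOR 11001 = 00011
  pos 10: 11111 XOR 11001 = 00110
  pos 12: 11001 XOR 11001 = 00000
Remainder = 0000 (zero — the frame passes the CRC check).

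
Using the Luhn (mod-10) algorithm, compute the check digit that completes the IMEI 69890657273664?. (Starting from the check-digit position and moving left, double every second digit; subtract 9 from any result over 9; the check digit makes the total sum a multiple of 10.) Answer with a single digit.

8

Partial digits right→left: 4 6 6 3 7 2 7 5 6 0 9 8 9 6
Double every second digit counting from the check-digit position (so the 1st, 3rd, 5th, ... of the partial from the right).
  doubled (with −9 where >9): 8 3 5 5 3 9 9 → sum 42
  kept as-is: 6 3 2 5 0 8 6 → sum 30
Total = 42 + 30 = 72.
Check digit = (10 − (72 mod 10)) mod 10 = 8.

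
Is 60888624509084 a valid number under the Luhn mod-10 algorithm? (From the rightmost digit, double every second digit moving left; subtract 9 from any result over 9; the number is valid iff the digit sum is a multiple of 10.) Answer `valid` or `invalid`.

valid

From the right, keep odd positions and double even positions (subtract 9 from any doubled value over 9):
  doubled (positions 2,4,...): 7 9 1 4 7 7 3 → sum 38
  kept (positions 1,3,...): 4 0 0 4 6 8 0 → sum 22
Total = 60.
60 mod 10 = 0, so the number is valid.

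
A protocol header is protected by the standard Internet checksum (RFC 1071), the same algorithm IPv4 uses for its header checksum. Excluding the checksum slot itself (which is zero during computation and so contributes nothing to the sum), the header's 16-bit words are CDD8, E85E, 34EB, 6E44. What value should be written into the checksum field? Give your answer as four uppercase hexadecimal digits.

One's-complement addition (fold any carry out of bit 15 back into bit 0):
  0xCDD8 + 0xE85E = 0x1B636 → wrap carry → 0xB637
  0xB637 + 0x34EB = 0x0EB22
  0xEB22 + 0x6E44 = 0x15966 → wrap carry → 0x5967
One's-complement sum = 0x5967.
Checksum = ~0x5967 & 0xFFFF = 0xA698.

A698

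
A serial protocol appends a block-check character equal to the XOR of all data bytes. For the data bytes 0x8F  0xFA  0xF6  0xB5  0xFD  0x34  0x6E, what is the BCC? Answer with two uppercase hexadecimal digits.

91

XOR the bytes together:
  start with 0x8F
  0x8F ⊕ 0xFA = 0x75
  0x75 ⊕ 0xF6 = 0x83
  0x83 ⊕ 0xB5 = 0x36
  0x36 ⊕ 0xFD = 0xCB
  0xCB ⊕ 0x34 = 0xFF
  0xFF ⊕ 0x6E = 0x91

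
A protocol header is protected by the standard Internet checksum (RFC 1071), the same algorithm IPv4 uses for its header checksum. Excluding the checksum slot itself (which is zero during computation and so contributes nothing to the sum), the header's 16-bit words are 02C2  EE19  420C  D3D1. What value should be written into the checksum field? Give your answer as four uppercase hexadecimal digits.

F945

One's-complement addition (fold any carry out of bit 15 back into bit 0):
  0x02C2 + 0xEE19 = 0x0F0DB
  0xF0DB + 0x420C = 0x132E7 → wrap carry → 0x32E8
  0x32E8 + 0xD3D1 = 0x106B9 → wrap carry → 0x06BA
One's-complement sum = 0x06BA.
Checksum = ~0x06BA & 0xFFFF = 0xF945.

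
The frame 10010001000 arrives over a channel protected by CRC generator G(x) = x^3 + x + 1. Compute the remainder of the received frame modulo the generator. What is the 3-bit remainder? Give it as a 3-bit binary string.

Modulo-2 division of 10010001000 by 1011:
  pos 0: 1001 XOR 1011 = 0010
  pos 2: 1000 XOR 1011 = 0011
  pos 4: 1101 XOR 1011 = 0110
  pos 5: 1100 XOR 1011 = 0111
  pos 6: 1110 XOR 1011 = 0101
  pos 7: 1010 XOR 1011 = 0001
Remainder = 001 (nonzero — an error is detected).

001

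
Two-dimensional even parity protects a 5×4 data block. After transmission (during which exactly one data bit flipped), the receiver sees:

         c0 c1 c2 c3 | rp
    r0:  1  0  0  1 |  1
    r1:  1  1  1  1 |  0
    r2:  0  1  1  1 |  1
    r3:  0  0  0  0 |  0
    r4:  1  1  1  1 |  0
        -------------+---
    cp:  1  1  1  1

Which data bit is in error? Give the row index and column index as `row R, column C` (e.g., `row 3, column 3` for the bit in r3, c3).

Recompute each row's even parity and compare to rp:
  r0: data parity 0, sent rp 1 → mismatch
  r1: data parity 0, sent rp 0 → ok
  r2: data parity 1, sent rp 1 → ok
  r3: data parity 0, sent rp 0 → ok
  r4: data parity 0, sent rp 0 → ok
Recompute each column's even parity and compare to cp:
  c0: data parity 1, sent cp 1 → ok
  c1: data parity 1, sent cp 1 → ok
  c2: data parity 1, sent cp 1 → ok
  c3: data parity 0, sent cp 1 → mismatch
Exactly one row (r0) and one column (c3) fail → the flipped bit is at their intersection.

row 0, column 3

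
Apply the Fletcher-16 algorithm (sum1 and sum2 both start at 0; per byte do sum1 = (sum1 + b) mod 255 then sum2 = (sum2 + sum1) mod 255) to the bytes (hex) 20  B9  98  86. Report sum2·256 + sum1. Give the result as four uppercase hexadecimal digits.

65F8

Running sums (mod 255):
  after byte 0 (20): sum1=32, sum2=32
  after byte 1 (B9): sum1=217, sum2=249
  after byte 2 (98): sum1=114, sum2=108
  after byte 3 (86): sum1=248, sum2=101
Checksum = sum2·256 + sum1 = 101·256 + 248 = 26104 = 0x65F8.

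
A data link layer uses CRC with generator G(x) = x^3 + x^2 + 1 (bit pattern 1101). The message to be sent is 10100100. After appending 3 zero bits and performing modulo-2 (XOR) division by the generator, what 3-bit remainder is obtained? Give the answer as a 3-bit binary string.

Append 3 zeros: 10100100000. Divide by 1101 (XOR where the leading bit is 1):
  pos 0: 1010 XOR 1101 = 0111
  pos 1: 1110 XOR 1101 = 0011
  pos 3: 1110 XOR 1101 = 0011
  pos 5: 1100 XOR 1101 = 0001
Remainder (last 3 bits) = 100. This is the CRC / FCS.

100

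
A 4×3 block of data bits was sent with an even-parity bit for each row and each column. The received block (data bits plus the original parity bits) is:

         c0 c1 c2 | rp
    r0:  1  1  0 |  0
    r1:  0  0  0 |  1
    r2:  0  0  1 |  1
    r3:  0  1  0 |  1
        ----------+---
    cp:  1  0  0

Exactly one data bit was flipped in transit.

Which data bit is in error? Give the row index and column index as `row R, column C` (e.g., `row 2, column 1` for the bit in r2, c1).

row 1, column 2

Recompute each row's even parity and compare to rp:
  r0: data parity 0, sent rp 0 → ok
  r1: data parity 0, sent rp 1 → mismatch
  r2: data parity 1, sent rp 1 → ok
  r3: data parity 1, sent rp 1 → ok
Recompute each column's even parity and compare to cp:
  c0: data parity 1, sent cp 1 → ok
  c1: data parity 0, sent cp 0 → ok
  c2: data parity 1, sent cp 0 → mismatch
Exactly one row (r1) and one column (c2) fail → the flipped bit is at their intersection.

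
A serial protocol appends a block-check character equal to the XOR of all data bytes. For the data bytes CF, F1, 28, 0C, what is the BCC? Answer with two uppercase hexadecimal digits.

XOR the bytes together:
  start with 0xCF
  0xCF ⊕ 0xF1 = 0x3E
  0x3E ⊕ 0x28 = 0x16
  0x16 ⊕ 0x0C = 0x1A

1A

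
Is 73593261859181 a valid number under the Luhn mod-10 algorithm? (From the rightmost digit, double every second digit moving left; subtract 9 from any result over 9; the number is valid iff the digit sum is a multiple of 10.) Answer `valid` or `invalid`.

From the right, keep odd positions and double even positions (subtract 9 from any doubled value over 9):
  doubled (positions 2,4,...): 7 9 7 3 6 1 5 → sum 38
  kept (positions 1,3,...): 1 1 5 1 2 9 3 → sum 22
Total = 60.
60 mod 10 = 0, so the number is valid.

valid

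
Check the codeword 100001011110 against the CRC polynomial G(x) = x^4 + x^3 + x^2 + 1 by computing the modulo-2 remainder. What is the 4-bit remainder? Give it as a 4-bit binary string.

0000

Modulo-2 division of 100001011110 by 11101:
  pos 0: 10000 XOR 11101 = 01101
  pos 1: 11011 XOR 11101 = 00110
  pos 3: 11001 XOR 11101 = 00100
  pos 5: 10011 XOR 11101 = 01110
  pos 6: 11101 XOR 11101 = 00000
Remainder = 0000 (zero — the frame passes the CRC check).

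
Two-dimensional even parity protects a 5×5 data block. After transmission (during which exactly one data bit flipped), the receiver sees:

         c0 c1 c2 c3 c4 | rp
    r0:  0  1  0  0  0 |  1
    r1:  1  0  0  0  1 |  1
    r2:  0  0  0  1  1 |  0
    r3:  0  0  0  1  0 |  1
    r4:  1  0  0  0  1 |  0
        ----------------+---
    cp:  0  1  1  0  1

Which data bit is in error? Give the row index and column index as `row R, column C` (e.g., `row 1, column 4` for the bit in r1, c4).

Recompute each row's even parity and compare to rp:
  r0: data parity 1, sent rp 1 → ok
  r1: data parity 0, sent rp 1 → mismatch
  r2: data parity 0, sent rp 0 → ok
  r3: data parity 1, sent rp 1 → ok
  r4: data parity 0, sent rp 0 → ok
Recompute each column's even parity and compare to cp:
  c0: data parity 0, sent cp 0 → ok
  c1: data parity 1, sent cp 1 → ok
  c2: data parity 0, sent cp 1 → mismatch
  c3: data parity 0, sent cp 0 → ok
  c4: data parity 1, sent cp 1 → ok
Exactly one row (r1) and one column (c2) fail → the flipped bit is at their intersection.

row 1, column 2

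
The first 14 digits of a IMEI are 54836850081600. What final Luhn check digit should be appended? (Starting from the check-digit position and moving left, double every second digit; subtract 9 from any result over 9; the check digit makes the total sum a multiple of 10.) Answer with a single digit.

4

Partial digits right→left: 0 0 6 1 8 0 0 5 8 6 3 8 4 5
Double every second digit counting from the check-digit position (so the 1st, 3rd, 5th, ... of the partial from the right).
  doubled (with −9 where >9): 0 3 7 0 7 6 8 → sum 31
  kept as-is: 0 1 0 5 6 8 5 → sum 25
Total = 31 + 25 = 56.
Check digit = (10 − (56 mod 10)) mod 10 = 4.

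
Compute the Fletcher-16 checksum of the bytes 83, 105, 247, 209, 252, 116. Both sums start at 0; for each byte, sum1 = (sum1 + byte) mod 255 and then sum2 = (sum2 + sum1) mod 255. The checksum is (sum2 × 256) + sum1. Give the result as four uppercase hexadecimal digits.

C6F7

Running sums (mod 255):
  after byte 0 (83): sum1=83, sum2=83
  after byte 1 (105): sum1=188, sum2=16
  after byte 2 (247): sum1=180, sum2=196
  after byte 3 (209): sum1=134, sum2=75
  after byte 4 (252): sum1=131, sum2=206
  after byte 5 (116): sum1=247, sum2=198
Checksum = sum2·256 + sum1 = 198·256 + 247 = 50935 = 0xC6F7.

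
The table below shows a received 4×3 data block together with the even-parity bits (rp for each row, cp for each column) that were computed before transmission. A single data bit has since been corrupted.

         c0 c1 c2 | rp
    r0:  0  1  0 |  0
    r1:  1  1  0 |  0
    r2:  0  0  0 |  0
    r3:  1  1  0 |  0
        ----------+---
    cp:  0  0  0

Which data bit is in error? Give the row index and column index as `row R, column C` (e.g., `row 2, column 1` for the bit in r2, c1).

row 0, column 1

Recompute each row's even parity and compare to rp:
  r0: data parity 1, sent rp 0 → mismatch
  r1: data parity 0, sent rp 0 → ok
  r2: data parity 0, sent rp 0 → ok
  r3: data parity 0, sent rp 0 → ok
Recompute each column's even parity and compare to cp:
  c0: data parity 0, sent cp 0 → ok
  c1: data parity 1, sent cp 0 → mismatch
  c2: data parity 0, sent cp 0 → ok
Exactly one row (r0) and one column (c1) fail → the flipped bit is at their intersection.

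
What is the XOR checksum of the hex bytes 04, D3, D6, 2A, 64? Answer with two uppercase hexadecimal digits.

XOR the bytes together:
  start with 0x04
  0x04 ⊕ 0xD3 = 0xD7
  0xD7 ⊕ 0xD6 = 0x01
  0x01 ⊕ 0x2A = 0x2B
  0x2B ⊕ 0x64 = 0x4F

4F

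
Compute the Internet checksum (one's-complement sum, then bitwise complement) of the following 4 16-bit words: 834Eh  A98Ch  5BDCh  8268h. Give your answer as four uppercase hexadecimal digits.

One's-complement addition (fold any carry out of bit 15 back into bit 0):
  0x834E + 0xA98C = 0x12CDA → wrap carry → 0x2CDB
  0x2CDB + 0x5BDC = 0x088B7
  0x88B7 + 0x8268 = 0x10B1F → wrap carry → 0x0B20
One's-complement sum = 0x0B20.
Checksum = ~0x0B20 & 0xFFFF = 0xF4DF.

F4DF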